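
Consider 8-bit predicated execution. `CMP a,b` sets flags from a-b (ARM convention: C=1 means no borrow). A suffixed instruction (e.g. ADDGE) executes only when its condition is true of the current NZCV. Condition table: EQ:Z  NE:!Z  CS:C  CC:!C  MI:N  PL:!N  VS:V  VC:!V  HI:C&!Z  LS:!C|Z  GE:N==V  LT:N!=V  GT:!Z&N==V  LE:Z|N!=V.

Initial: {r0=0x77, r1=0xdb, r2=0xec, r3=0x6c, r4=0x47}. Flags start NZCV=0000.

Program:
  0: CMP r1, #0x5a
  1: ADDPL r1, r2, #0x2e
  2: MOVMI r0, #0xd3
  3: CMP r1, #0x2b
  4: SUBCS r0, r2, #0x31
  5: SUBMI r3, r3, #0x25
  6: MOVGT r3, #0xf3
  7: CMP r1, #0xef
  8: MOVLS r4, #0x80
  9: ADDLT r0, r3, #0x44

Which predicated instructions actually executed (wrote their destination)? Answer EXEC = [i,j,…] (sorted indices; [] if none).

EXEC = [2,4,5,8,9]

[0] flags=1010 → (cmp)
[1] flags=1010 PL?F → skip
[2] flags=1010 MI?T → r0=0xd3
[3] flags=1010 → (cmp)
[4] flags=1010 CS?T → r0=0xbb
[5] flags=1010 MI?T → r3=0x47
[6] flags=1010 GT?F → skip
[7] flags=1000 → (cmp)
[8] flags=1000 LS?T → r4=0x80
[9] flags=1000 LT?T → r0=0x8b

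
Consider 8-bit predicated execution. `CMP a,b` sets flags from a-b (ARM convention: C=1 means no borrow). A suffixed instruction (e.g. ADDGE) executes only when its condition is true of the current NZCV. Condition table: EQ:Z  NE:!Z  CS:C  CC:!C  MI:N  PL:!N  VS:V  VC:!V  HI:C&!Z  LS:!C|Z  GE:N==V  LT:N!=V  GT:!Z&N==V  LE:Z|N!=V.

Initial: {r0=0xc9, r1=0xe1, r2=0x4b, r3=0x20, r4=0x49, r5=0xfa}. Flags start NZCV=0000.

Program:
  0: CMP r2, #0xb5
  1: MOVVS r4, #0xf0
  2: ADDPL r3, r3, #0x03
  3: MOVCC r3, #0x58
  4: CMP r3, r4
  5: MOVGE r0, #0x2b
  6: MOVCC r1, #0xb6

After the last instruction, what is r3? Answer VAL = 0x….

0: ✓ CMP  NZCV=1001
1: ✓ MOVVS  r4←0xf0
2: · ADDPL
3: ✓ MOVCC  r3←0x58
4: ✓ CMP  NZCV=0000
5: ✓ MOVGE  r0←0x2b
6: ✓ MOVCC  r1←0xb6

VAL = 0x58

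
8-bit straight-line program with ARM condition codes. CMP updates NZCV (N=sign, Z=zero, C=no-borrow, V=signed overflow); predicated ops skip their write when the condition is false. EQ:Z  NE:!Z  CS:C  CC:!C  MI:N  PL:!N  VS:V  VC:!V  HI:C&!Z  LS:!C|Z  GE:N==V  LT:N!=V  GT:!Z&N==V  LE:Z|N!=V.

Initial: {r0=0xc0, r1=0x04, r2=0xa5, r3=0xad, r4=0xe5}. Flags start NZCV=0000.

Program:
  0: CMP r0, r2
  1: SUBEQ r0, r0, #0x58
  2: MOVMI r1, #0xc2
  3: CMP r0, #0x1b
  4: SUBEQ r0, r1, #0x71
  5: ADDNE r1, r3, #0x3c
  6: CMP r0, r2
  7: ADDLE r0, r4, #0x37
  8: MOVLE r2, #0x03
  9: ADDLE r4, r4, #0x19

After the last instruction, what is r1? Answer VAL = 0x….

VAL = 0xe9

[0] flags=0010 → (cmp)
[1] flags=0010 EQ?F → skip
[2] flags=0010 MI?F → skip
[3] flags=1010 → (cmp)
[4] flags=1010 EQ?F → skip
[5] flags=1010 NE?T → r1=0xe9
[6] flags=0010 → (cmp)
[7] flags=0010 LE?F → skip
[8] flags=0010 LE?F → skip
[9] flags=0010 LE?F → skip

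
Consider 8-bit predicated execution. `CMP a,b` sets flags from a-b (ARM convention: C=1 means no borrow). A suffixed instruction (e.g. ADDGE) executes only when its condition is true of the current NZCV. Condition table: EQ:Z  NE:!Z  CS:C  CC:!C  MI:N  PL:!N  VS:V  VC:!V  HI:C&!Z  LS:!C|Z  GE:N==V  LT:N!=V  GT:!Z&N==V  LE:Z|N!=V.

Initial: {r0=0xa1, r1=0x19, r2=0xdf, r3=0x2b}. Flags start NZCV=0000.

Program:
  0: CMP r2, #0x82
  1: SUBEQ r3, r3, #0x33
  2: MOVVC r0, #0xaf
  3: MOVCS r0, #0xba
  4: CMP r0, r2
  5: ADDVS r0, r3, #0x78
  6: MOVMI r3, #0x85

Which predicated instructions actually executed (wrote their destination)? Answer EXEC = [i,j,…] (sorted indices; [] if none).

EXEC = [2,3,6]

[0] flags=0010 → (cmp)
[1] flags=0010 EQ?F → skip
[2] flags=0010 VC?T → r0=0xaf
[3] flags=0010 CS?T → r0=0xba
[4] flags=1000 → (cmp)
[5] flags=1000 VS?F → skip
[6] flags=1000 MI?T → r3=0x85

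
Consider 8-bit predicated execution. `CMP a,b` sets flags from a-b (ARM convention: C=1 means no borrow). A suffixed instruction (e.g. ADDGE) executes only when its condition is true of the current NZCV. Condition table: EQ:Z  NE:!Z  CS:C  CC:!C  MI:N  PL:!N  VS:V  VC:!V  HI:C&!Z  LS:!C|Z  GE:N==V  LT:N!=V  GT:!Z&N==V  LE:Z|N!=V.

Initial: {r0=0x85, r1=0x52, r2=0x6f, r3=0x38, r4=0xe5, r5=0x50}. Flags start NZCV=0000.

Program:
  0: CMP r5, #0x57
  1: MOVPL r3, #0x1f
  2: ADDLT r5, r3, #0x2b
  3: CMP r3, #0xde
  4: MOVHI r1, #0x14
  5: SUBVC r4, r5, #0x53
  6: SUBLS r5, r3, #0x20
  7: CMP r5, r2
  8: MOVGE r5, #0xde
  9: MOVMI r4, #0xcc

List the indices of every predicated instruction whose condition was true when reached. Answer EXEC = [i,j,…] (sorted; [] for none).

0: ✓ CMP  NZCV=1000
1: · MOVPL
2: ✓ ADDLT  r5←0x63
3: ✓ CMP  NZCV=0000
4: · MOVHI
5: ✓ SUBVC  r4←0x10
6: ✓ SUBLS  r5←0x18
7: ✓ CMP  NZCV=1000
8: · MOVGE
9: ✓ MOVMI  r4←0xcc

EXEC = [2,5,6,9]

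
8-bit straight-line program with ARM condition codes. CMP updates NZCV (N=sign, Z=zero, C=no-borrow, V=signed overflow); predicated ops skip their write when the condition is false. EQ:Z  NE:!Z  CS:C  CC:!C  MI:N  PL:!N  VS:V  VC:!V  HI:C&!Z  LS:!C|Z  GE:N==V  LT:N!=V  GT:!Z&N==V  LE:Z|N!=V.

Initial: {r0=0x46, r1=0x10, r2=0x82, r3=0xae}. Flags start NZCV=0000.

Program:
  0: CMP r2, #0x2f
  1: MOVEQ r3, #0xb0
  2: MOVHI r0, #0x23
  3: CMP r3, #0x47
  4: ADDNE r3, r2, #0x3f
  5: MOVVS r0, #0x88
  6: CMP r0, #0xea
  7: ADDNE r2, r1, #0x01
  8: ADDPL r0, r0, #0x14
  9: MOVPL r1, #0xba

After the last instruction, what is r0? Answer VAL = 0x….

[0] flags=0011 → (cmp)
[1] flags=0011 EQ?F → skip
[2] flags=0011 HI?T → r0=0x23
[3] flags=0011 → (cmp)
[4] flags=0011 NE?T → r3=0xc1
[5] flags=0011 VS?T → r0=0x88
[6] flags=1000 → (cmp)
[7] flags=1000 NE?T → r2=0x11
[8] flags=1000 PL?F → skip
[9] flags=1000 PL?F → skip

VAL = 0x88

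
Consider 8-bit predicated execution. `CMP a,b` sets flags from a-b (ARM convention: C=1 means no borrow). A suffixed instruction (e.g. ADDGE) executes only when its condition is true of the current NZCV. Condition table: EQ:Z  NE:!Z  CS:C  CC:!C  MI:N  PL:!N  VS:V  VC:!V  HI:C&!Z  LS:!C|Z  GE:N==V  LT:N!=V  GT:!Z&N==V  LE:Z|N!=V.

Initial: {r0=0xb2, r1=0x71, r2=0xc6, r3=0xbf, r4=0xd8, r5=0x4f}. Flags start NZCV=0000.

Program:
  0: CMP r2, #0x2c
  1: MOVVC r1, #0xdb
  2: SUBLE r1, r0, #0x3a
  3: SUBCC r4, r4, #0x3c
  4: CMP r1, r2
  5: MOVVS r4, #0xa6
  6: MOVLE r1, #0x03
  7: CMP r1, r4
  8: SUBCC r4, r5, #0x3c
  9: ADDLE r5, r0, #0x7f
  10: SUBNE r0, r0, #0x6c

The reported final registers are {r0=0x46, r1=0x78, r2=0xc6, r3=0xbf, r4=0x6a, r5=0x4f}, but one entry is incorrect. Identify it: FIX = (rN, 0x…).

FIX = (r4, 0x13)

0: ✓ CMP  NZCV=1010
1: ✓ MOVVC  r1←0xdb
2: ✓ SUBLE  r1←0x78
3: · SUBCC
4: ✓ CMP  NZCV=1001
5: ✓ MOVVS  r4←0xa6
6: · MOVLE
7: ✓ CMP  NZCV=1001
8: ✓ SUBCC  r4←0x13
9: · ADDLE
10: ✓ SUBNE  r0←0x46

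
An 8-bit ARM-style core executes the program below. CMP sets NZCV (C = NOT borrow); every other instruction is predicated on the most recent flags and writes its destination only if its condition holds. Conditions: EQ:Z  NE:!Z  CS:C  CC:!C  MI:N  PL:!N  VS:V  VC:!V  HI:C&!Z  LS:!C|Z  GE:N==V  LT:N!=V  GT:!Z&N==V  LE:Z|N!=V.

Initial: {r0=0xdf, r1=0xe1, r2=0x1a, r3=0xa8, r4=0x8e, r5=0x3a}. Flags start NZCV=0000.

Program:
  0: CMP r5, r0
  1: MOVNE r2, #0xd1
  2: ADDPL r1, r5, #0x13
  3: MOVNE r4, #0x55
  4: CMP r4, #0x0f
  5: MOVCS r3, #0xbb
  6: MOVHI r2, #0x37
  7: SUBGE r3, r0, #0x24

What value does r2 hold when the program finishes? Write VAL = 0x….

VAL = 0x37

0: ✓ CMP  NZCV=0000
1: ✓ MOVNE  r2←0xd1
2: ✓ ADDPL  r1←0x4d
3: ✓ MOVNE  r4←0x55
4: ✓ CMP  NZCV=0010
5: ✓ MOVCS  r3←0xbb
6: ✓ MOVHI  r2←0x37
7: ✓ SUBGE  r3←0xbb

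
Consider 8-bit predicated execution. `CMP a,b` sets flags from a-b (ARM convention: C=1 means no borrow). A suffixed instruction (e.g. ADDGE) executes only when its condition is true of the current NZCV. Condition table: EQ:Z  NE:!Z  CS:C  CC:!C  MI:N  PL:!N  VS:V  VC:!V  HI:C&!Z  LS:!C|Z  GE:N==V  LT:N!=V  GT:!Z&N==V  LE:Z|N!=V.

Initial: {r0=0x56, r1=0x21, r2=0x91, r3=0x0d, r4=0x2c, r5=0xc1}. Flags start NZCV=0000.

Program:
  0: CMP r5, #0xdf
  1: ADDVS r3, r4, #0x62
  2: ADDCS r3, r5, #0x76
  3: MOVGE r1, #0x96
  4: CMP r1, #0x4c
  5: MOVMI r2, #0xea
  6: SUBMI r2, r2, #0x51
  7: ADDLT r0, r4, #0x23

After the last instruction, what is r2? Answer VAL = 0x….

0: ✓ CMP  NZCV=1000
1: · ADDVS
2: · ADDCS
3: · MOVGE
4: ✓ CMP  NZCV=1000
5: ✓ MOVMI  r2←0xea
6: ✓ SUBMI  r2←0x99
7: ✓ ADDLT  r0←0x4f

VAL = 0x99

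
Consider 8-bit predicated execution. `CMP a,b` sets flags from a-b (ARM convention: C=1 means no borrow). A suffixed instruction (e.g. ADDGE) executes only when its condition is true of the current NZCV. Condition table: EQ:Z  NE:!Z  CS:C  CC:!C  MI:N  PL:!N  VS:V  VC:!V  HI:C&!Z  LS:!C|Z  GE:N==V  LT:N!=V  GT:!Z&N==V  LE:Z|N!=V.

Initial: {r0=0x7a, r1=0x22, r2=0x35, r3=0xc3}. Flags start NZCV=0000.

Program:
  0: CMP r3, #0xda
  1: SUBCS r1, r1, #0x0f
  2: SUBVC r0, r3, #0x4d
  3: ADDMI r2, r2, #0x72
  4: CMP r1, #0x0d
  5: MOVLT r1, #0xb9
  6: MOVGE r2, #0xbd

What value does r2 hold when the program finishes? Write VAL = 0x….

VAL = 0xbd

0: ✓ CMP  NZCV=1000
1: · SUBCS
2: ✓ SUBVC  r0←0x76
3: ✓ ADDMI  r2←0xa7
4: ✓ CMP  NZCV=0010
5: · MOVLT
6: ✓ MOVGE  r2←0xbd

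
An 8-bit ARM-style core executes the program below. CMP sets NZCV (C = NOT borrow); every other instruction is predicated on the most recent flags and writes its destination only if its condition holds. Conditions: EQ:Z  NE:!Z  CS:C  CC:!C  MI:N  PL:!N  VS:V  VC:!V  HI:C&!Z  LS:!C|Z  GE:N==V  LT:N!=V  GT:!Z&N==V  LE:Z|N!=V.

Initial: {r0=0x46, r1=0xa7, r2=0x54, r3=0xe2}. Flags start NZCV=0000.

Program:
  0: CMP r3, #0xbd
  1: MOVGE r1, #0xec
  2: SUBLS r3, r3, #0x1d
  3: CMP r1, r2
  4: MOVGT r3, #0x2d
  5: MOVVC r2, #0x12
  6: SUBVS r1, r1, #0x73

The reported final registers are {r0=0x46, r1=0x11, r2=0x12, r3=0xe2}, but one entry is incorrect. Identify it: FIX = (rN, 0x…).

[0] flags=0010 → (cmp)
[1] flags=0010 GE?T → r1=0xec
[2] flags=0010 LS?F → skip
[3] flags=1010 → (cmp)
[4] flags=1010 GT?F → skip
[5] flags=1010 VC?T → r2=0x12
[6] flags=1010 VS?F → skip

FIX = (r1, 0xec)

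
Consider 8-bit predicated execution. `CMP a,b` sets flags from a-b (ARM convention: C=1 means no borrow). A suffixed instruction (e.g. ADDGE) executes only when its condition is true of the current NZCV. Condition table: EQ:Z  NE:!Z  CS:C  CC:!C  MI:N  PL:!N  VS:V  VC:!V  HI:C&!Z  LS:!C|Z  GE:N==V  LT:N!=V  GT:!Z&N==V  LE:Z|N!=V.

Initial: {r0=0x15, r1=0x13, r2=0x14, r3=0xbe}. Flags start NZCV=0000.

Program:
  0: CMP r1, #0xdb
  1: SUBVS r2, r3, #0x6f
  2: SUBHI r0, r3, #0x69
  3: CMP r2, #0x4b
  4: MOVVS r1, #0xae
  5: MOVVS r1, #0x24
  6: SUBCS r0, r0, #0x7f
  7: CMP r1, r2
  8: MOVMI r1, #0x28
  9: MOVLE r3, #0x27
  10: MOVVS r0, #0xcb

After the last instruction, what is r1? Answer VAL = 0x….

VAL = 0x28

[0] flags=0000 → (cmp)
[1] flags=0000 VS?F → skip
[2] flags=0000 HI?F → skip
[3] flags=1000 → (cmp)
[4] flags=1000 VS?F → skip
[5] flags=1000 VS?F → skip
[6] flags=1000 CS?F → skip
[7] flags=1000 → (cmp)
[8] flags=1000 MI?T → r1=0x28
[9] flags=1000 LE?T → r3=0x27
[10] flags=1000 VS?F → skip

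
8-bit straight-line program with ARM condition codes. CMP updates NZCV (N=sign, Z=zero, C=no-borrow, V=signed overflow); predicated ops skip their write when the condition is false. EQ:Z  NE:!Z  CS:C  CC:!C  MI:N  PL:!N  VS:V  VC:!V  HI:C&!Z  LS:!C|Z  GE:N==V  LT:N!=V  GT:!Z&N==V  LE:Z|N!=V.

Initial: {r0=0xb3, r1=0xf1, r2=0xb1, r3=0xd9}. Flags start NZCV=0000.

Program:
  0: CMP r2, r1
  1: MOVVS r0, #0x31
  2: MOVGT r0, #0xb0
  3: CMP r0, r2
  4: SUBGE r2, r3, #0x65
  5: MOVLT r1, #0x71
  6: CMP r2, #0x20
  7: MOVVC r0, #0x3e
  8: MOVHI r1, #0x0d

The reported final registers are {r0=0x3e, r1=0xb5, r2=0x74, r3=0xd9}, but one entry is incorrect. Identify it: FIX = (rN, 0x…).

0: ✓ CMP  NZCV=1000
1: · MOVVS
2: · MOVGT
3: ✓ CMP  NZCV=0010
4: ✓ SUBGE  r2←0x74
5: · MOVLT
6: ✓ CMP  NZCV=0010
7: ✓ MOVVC  r0←0x3e
8: ✓ MOVHI  r1←0x0d

FIX = (r1, 0x0d)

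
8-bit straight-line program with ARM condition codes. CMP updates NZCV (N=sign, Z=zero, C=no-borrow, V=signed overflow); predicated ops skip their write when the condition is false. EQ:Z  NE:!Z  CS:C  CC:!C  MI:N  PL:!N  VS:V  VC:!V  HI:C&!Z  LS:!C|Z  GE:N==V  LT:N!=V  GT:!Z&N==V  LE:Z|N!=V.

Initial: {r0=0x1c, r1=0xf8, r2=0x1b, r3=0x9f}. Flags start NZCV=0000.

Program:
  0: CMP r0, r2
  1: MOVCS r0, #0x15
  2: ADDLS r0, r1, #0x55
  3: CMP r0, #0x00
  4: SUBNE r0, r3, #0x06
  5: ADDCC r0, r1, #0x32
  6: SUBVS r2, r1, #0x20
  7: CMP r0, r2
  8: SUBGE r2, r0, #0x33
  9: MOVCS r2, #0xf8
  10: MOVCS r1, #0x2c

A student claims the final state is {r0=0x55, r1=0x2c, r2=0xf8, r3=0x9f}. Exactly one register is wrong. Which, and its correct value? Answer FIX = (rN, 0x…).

FIX = (r0, 0x99)

0: ✓ CMP  NZCV=0010
1: ✓ MOVCS  r0←0x15
2: · ADDLS
3: ✓ CMP  NZCV=0010
4: ✓ SUBNE  r0←0x99
5: · ADDCC
6: · SUBVS
7: ✓ CMP  NZCV=0011
8: · SUBGE
9: ✓ MOVCS  r2←0xf8
10: ✓ MOVCS  r1←0x2c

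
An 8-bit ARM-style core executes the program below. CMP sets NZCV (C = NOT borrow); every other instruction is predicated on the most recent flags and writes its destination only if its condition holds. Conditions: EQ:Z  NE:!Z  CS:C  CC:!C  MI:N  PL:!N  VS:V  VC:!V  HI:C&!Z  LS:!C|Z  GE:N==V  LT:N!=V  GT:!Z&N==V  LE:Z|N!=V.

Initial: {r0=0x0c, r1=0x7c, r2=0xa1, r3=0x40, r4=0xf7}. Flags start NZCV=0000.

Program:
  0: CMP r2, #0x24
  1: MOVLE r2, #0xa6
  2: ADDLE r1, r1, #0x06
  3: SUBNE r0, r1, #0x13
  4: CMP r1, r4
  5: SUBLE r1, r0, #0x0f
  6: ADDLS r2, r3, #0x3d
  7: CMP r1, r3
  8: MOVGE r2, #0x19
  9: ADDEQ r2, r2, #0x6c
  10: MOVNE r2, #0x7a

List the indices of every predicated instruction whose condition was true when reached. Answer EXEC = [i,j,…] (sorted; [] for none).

EXEC = [1,2,3,5,6,8,10]

[0] flags=0011 → (cmp)
[1] flags=0011 LE?T → r2=0xa6
[2] flags=0011 LE?T → r1=0x82
[3] flags=0011 NE?T → r0=0x6f
[4] flags=1000 → (cmp)
[5] flags=1000 LE?T → r1=0x60
[6] flags=1000 LS?T → r2=0x7d
[7] flags=0010 → (cmp)
[8] flags=0010 GE?T → r2=0x19
[9] flags=0010 EQ?F → skip
[10] flags=0010 NE?T → r2=0x7a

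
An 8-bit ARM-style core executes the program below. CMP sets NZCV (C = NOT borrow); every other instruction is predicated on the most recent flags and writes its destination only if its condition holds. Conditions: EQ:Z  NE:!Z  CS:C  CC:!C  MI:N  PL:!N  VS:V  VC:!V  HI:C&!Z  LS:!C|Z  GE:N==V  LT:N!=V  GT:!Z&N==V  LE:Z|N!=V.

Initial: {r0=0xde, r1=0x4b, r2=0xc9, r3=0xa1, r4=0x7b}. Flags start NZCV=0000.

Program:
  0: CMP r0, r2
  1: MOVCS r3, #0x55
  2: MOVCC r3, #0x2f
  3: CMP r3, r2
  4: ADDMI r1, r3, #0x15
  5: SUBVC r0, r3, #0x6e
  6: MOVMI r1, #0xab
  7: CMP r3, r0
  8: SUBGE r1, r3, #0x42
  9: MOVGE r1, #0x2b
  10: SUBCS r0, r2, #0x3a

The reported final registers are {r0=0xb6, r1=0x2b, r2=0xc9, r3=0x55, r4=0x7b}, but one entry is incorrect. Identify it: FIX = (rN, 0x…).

[0] flags=0010 → (cmp)
[1] flags=0010 CS?T → r3=0x55
[2] flags=0010 CC?F → skip
[3] flags=1001 → (cmp)
[4] flags=1001 MI?T → r1=0x6a
[5] flags=1001 VC?F → skip
[6] flags=1001 MI?T → r1=0xab
[7] flags=0000 → (cmp)
[8] flags=0000 GE?T → r1=0x13
[9] flags=0000 GE?T → r1=0x2b
[10] flags=0000 CS?F → skip

FIX = (r0, 0xde)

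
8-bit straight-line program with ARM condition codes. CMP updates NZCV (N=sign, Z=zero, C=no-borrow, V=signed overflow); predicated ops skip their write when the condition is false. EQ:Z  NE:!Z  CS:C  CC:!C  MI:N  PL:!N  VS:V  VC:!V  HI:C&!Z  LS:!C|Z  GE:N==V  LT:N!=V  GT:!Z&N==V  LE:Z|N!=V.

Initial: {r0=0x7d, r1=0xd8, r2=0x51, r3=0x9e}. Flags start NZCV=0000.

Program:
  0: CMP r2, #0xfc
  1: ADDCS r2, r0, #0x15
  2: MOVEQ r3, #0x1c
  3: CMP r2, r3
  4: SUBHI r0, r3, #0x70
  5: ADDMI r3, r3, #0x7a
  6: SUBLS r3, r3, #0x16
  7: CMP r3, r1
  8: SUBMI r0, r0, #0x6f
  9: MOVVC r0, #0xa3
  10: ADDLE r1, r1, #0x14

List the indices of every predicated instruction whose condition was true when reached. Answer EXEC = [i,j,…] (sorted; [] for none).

EXEC = [5,6,9]

[0] flags=0000 → (cmp)
[1] flags=0000 CS?F → skip
[2] flags=0000 EQ?F → skip
[3] flags=1001 → (cmp)
[4] flags=1001 HI?F → skip
[5] flags=1001 MI?T → r3=0x18
[6] flags=1001 LS?T → r3=0x02
[7] flags=0000 → (cmp)
[8] flags=0000 MI?F → skip
[9] flags=0000 VC?T → r0=0xa3
[10] flags=0000 LE?F → skip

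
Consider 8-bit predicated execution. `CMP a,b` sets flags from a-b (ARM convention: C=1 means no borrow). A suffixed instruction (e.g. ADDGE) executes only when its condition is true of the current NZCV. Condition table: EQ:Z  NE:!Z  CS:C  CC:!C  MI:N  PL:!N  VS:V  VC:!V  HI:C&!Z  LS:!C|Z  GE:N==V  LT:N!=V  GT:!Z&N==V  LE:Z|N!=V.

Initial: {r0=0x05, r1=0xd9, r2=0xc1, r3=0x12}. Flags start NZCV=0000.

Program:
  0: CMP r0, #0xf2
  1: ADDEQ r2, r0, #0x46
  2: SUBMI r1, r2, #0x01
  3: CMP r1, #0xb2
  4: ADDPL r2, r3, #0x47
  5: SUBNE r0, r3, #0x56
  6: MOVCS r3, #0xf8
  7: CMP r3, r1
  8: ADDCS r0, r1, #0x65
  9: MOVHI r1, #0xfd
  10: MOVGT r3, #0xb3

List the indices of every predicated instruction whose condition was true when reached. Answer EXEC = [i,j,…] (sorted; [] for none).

[0] flags=0000 → (cmp)
[1] flags=0000 EQ?F → skip
[2] flags=0000 MI?F → skip
[3] flags=0010 → (cmp)
[4] flags=0010 PL?T → r2=0x59
[5] flags=0010 NE?T → r0=0xbc
[6] flags=0010 CS?T → r3=0xf8
[7] flags=0010 → (cmp)
[8] flags=0010 CS?T → r0=0x3e
[9] flags=0010 HI?T → r1=0xfd
[10] flags=0010 GT?T → r3=0xb3

EXEC = [4,5,6,8,9,10]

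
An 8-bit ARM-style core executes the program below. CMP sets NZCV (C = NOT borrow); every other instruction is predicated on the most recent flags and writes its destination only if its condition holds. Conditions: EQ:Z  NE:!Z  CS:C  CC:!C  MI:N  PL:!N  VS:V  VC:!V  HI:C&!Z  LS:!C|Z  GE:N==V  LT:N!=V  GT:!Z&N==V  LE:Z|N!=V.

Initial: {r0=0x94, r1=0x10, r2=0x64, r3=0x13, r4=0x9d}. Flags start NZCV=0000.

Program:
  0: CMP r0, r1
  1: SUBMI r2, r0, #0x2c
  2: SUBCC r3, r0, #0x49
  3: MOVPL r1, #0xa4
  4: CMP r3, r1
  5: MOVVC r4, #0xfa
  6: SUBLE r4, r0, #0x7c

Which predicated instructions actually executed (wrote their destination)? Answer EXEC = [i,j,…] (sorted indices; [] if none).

0: ✓ CMP  NZCV=1010
1: ✓ SUBMI  r2←0x68
2: · SUBCC
3: · MOVPL
4: ✓ CMP  NZCV=0010
5: ✓ MOVVC  r4←0xfa
6: · SUBLE

EXEC = [1,5]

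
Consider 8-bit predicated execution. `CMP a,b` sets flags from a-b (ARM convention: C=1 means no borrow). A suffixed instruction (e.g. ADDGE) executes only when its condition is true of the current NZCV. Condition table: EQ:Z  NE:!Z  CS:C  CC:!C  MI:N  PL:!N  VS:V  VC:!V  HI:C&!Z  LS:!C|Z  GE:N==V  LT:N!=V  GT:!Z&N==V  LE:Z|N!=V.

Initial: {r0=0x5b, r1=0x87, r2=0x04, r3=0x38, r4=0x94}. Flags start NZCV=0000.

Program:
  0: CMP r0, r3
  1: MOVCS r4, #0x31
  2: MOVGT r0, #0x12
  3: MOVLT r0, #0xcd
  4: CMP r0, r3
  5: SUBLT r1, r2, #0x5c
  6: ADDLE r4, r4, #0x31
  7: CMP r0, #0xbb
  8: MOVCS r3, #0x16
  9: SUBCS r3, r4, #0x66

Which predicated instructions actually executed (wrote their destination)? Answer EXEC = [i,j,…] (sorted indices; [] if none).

0: ✓ CMP  NZCV=0010
1: ✓ MOVCS  r4←0x31
2: ✓ MOVGT  r0←0x12
3: · MOVLT
4: ✓ CMP  NZCV=1000
5: ✓ SUBLT  r1←0xa8
6: ✓ ADDLE  r4←0x62
7: ✓ CMP  NZCV=0000
8: · MOVCS
9: · SUBCS

EXEC = [1,2,5,6]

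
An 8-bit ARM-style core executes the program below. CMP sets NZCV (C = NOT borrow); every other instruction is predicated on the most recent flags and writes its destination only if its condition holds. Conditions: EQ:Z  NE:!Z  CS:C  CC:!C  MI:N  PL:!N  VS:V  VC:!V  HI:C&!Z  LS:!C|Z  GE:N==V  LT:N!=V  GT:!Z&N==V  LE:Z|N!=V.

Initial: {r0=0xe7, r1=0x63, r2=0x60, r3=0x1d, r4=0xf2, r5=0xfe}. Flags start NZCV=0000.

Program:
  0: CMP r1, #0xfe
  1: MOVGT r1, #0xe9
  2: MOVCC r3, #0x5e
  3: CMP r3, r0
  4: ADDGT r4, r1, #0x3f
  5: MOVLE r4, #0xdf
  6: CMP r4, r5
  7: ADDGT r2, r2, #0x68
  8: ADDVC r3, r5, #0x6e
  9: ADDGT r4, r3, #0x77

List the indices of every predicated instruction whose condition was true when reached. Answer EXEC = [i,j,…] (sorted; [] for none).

EXEC = [1,2,4,7,8,9]

[0] flags=0000 → (cmp)
[1] flags=0000 GT?T → r1=0xe9
[2] flags=0000 CC?T → r3=0x5e
[3] flags=0000 → (cmp)
[4] flags=0000 GT?T → r4=0x28
[5] flags=0000 LE?F → skip
[6] flags=0000 → (cmp)
[7] flags=0000 GT?T → r2=0xc8
[8] flags=0000 VC?T → r3=0x6c
[9] flags=0000 GT?T → r4=0xe3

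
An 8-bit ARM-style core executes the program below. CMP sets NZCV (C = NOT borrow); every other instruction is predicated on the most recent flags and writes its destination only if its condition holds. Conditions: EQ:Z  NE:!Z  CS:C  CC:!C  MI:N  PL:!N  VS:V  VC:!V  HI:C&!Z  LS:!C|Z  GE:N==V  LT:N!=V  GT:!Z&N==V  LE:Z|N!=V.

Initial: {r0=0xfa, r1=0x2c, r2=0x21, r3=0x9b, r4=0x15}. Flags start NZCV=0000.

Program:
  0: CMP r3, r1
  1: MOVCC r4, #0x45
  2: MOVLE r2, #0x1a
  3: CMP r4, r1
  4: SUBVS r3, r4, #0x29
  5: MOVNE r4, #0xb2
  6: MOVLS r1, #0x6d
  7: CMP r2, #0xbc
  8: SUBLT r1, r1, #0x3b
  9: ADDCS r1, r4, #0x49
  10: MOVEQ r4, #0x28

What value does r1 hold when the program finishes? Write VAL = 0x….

0: ✓ CMP  NZCV=0011
1: · MOVCC
2: ✓ MOVLE  r2←0x1a
3: ✓ CMP  NZCV=1000
4: · SUBVS
5: ✓ MOVNE  r4←0xb2
6: ✓ MOVLS  r1←0x6d
7: ✓ CMP  NZCV=0000
8: · SUBLT
9: · ADDCS
10: · MOVEQ

VAL = 0x6d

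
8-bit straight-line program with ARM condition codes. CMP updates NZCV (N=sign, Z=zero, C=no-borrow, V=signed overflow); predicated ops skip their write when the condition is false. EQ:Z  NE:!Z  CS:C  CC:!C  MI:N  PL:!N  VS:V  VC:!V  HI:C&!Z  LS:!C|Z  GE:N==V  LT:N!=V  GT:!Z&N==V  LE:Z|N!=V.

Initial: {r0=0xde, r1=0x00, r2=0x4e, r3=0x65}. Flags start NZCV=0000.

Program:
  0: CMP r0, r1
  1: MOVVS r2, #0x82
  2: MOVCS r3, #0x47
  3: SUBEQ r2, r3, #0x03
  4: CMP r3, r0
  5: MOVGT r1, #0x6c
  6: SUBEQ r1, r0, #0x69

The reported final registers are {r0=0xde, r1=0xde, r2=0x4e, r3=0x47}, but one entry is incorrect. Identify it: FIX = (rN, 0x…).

[0] flags=1010 → (cmp)
[1] flags=1010 VS?F → skip
[2] flags=1010 CS?T → r3=0x47
[3] flags=1010 EQ?F → skip
[4] flags=0000 → (cmp)
[5] flags=0000 GT?T → r1=0x6c
[6] flags=0000 EQ?F → skip

FIX = (r1, 0x6c)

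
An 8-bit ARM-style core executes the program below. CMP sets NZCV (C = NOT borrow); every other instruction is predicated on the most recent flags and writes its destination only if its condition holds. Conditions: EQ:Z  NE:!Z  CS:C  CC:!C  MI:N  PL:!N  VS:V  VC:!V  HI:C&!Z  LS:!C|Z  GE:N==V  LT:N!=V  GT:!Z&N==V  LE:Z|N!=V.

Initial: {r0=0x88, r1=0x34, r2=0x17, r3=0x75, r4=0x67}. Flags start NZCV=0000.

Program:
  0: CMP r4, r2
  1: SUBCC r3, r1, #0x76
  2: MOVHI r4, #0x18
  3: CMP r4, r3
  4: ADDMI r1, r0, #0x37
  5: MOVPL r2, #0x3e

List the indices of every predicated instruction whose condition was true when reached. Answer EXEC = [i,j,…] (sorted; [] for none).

EXEC = [2,4]

[0] flags=0010 → (cmp)
[1] flags=0010 CC?F → skip
[2] flags=0010 HI?T → r4=0x18
[3] flags=1000 → (cmp)
[4] flags=1000 MI?T → r1=0xbf
[5] flags=1000 PL?F → skip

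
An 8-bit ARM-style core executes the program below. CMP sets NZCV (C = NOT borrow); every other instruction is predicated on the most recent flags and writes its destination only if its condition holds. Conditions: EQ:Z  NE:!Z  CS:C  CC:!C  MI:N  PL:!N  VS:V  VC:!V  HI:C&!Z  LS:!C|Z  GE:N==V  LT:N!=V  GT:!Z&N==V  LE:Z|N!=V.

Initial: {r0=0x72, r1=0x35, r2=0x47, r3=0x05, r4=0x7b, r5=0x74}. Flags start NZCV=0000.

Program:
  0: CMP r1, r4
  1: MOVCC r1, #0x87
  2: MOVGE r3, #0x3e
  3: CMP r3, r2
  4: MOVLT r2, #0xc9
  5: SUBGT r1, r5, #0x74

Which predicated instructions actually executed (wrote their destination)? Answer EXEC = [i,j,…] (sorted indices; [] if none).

EXEC = [1,4]

[0] flags=1000 → (cmp)
[1] flags=1000 CC?T → r1=0x87
[2] flags=1000 GE?F → skip
[3] flags=1000 → (cmp)
[4] flags=1000 LT?T → r2=0xc9
[5] flags=1000 GT?F → skip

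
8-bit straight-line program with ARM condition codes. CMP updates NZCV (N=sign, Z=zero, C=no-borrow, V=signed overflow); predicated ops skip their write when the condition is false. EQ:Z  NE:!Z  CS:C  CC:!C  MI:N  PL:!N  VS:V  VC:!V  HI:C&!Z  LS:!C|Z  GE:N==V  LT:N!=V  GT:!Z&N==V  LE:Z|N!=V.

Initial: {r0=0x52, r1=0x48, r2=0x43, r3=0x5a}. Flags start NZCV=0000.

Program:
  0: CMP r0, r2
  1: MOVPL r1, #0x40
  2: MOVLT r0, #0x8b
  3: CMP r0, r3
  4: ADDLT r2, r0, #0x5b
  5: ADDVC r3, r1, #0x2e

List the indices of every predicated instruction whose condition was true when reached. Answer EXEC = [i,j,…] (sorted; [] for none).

[0] flags=0010 → (cmp)
[1] flags=0010 PL?T → r1=0x40
[2] flags=0010 LT?F → skip
[3] flags=1000 → (cmp)
[4] flags=1000 LT?T → r2=0xad
[5] flags=1000 VC?T → r3=0x6e

EXEC = [1,4,5]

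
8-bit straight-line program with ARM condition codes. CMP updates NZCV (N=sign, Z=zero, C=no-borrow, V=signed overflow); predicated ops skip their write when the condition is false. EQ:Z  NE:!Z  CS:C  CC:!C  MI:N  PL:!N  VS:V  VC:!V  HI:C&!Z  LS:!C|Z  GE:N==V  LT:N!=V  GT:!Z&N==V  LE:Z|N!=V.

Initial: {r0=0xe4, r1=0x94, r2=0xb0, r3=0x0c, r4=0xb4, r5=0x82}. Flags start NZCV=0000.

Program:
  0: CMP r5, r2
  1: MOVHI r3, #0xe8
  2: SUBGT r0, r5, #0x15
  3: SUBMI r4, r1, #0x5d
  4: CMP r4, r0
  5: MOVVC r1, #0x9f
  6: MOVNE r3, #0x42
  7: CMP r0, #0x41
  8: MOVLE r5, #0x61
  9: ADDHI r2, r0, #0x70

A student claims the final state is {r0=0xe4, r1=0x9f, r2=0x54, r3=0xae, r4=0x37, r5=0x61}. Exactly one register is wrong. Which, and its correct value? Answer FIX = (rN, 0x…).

[0] flags=1000 → (cmp)
[1] flags=1000 HI?F → skip
[2] flags=1000 GT?F → skip
[3] flags=1000 MI?T → r4=0x37
[4] flags=0000 → (cmp)
[5] flags=0000 VC?T → r1=0x9f
[6] flags=0000 NE?T → r3=0x42
[7] flags=1010 → (cmp)
[8] flags=1010 LE?T → r5=0x61
[9] flags=1010 HI?T → r2=0x54

FIX = (r3, 0x42)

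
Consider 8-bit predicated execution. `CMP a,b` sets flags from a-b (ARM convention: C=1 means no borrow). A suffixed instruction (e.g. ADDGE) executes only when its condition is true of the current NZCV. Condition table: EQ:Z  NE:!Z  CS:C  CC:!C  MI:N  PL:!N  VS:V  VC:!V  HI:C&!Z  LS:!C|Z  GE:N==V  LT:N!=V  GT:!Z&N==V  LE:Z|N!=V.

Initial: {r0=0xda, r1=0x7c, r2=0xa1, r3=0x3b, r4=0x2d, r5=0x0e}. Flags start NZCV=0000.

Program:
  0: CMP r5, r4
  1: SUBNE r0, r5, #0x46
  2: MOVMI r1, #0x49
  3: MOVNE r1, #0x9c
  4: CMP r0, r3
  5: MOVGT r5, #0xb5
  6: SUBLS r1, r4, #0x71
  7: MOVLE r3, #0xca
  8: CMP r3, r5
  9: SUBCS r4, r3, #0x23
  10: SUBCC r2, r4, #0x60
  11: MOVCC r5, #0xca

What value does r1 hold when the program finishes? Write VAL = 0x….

VAL = 0x9c

0: ✓ CMP  NZCV=1000
1: ✓ SUBNE  r0←0xc8
2: ✓ MOVMI  r1←0x49
3: ✓ MOVNE  r1←0x9c
4: ✓ CMP  NZCV=1010
5: · MOVGT
6: · SUBLS
7: ✓ MOVLE  r3←0xca
8: ✓ CMP  NZCV=1010
9: ✓ SUBCS  r4←0xa7
10: · SUBCC
11: · MOVCC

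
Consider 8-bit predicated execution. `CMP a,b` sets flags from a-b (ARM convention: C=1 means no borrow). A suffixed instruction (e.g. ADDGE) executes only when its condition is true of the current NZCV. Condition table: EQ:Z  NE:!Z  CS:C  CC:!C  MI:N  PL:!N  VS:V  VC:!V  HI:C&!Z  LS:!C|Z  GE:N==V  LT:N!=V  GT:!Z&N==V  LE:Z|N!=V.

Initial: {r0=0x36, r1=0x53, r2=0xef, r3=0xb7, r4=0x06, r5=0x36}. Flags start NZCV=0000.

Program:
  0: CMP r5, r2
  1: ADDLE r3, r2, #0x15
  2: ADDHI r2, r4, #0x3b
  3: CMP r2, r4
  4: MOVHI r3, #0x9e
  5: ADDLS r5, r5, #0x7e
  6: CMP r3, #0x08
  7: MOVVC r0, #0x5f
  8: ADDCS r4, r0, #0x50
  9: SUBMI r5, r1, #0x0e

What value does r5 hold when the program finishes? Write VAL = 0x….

0: ✓ CMP  NZCV=0000
1: · ADDLE
2: · ADDHI
3: ✓ CMP  NZCV=1010
4: ✓ MOVHI  r3←0x9e
5: · ADDLS
6: ✓ CMP  NZCV=1010
7: ✓ MOVVC  r0←0x5f
8: ✓ ADDCS  r4←0xaf
9: ✓ SUBMI  r5←0x45

VAL = 0x45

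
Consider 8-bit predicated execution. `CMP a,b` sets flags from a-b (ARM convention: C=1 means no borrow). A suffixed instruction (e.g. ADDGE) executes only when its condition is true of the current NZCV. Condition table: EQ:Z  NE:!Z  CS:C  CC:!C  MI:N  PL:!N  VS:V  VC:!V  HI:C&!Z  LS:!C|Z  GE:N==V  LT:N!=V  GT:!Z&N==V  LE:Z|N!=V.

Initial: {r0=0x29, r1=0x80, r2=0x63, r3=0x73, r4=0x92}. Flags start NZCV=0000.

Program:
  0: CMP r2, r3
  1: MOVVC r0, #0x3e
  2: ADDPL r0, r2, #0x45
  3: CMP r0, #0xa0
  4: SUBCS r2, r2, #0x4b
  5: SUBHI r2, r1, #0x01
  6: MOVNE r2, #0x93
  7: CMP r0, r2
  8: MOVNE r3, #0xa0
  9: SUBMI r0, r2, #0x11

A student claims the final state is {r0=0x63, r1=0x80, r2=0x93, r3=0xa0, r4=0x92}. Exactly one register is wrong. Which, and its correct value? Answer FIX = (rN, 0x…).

0: ✓ CMP  NZCV=1000
1: ✓ MOVVC  r0←0x3e
2: · ADDPL
3: ✓ CMP  NZCV=1001
4: · SUBCS
5: · SUBHI
6: ✓ MOVNE  r2←0x93
7: ✓ CMP  NZCV=1001
8: ✓ MOVNE  r3←0xa0
9: ✓ SUBMI  r0←0x82

FIX = (r0, 0x82)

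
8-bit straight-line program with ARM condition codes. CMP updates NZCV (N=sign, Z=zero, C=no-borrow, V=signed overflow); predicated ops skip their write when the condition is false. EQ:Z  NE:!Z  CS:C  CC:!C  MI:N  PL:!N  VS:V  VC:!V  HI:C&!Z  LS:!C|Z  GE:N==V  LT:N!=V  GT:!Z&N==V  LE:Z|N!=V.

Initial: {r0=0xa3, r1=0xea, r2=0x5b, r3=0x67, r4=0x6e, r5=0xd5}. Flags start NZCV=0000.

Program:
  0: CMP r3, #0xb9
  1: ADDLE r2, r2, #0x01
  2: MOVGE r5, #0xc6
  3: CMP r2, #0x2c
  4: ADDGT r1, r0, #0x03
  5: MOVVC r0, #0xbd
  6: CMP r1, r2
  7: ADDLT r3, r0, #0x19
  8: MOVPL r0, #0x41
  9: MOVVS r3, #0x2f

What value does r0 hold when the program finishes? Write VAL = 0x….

VAL = 0x41

[0] flags=1001 → (cmp)
[1] flags=1001 LE?F → skip
[2] flags=1001 GE?T → r5=0xc6
[3] flags=0010 → (cmp)
[4] flags=0010 GT?T → r1=0xa6
[5] flags=0010 VC?T → r0=0xbd
[6] flags=0011 → (cmp)
[7] flags=0011 LT?T → r3=0xd6
[8] flags=0011 PL?T → r0=0x41
[9] flags=0011 VS?T → r3=0x2f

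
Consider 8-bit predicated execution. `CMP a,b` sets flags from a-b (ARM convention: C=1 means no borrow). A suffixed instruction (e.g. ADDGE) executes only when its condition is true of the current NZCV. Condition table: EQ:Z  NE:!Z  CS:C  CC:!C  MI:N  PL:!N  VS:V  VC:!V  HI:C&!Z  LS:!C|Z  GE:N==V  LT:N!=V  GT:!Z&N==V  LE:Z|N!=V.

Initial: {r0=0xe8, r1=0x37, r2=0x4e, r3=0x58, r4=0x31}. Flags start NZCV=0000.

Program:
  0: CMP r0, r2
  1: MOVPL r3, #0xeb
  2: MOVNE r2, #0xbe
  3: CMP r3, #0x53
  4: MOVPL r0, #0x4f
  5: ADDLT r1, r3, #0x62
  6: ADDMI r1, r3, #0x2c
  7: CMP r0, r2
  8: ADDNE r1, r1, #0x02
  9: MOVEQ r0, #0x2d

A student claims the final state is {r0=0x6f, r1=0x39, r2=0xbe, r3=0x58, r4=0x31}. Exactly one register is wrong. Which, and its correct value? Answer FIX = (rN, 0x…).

FIX = (r0, 0x4f)

[0] flags=1010 → (cmp)
[1] flags=1010 PL?F → skip
[2] flags=1010 NE?T → r2=0xbe
[3] flags=0010 → (cmp)
[4] flags=0010 PL?T → r0=0x4f
[5] flags=0010 LT?F → skip
[6] flags=0010 MI?F → skip
[7] flags=1001 → (cmp)
[8] flags=1001 NE?T → r1=0x39
[9] flags=1001 EQ?F → skip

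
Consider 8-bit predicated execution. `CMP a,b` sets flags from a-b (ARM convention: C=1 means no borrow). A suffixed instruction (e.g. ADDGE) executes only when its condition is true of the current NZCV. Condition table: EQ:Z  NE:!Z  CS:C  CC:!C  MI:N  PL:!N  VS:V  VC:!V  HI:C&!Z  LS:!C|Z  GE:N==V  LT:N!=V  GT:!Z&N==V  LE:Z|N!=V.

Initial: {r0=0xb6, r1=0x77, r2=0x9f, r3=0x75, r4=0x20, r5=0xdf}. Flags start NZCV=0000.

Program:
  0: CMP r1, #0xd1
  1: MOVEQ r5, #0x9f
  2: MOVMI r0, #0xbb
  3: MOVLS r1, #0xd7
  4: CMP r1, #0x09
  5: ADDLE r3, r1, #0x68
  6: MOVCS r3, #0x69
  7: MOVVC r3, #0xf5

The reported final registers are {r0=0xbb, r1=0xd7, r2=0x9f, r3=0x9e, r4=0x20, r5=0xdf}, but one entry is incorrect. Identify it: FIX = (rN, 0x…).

[0] flags=1001 → (cmp)
[1] flags=1001 EQ?F → skip
[2] flags=1001 MI?T → r0=0xbb
[3] flags=1001 LS?T → r1=0xd7
[4] flags=1010 → (cmp)
[5] flags=1010 LE?T → r3=0x3f
[6] flags=1010 CS?T → r3=0x69
[7] flags=1010 VC?T → r3=0xf5

FIX = (r3, 0xf5)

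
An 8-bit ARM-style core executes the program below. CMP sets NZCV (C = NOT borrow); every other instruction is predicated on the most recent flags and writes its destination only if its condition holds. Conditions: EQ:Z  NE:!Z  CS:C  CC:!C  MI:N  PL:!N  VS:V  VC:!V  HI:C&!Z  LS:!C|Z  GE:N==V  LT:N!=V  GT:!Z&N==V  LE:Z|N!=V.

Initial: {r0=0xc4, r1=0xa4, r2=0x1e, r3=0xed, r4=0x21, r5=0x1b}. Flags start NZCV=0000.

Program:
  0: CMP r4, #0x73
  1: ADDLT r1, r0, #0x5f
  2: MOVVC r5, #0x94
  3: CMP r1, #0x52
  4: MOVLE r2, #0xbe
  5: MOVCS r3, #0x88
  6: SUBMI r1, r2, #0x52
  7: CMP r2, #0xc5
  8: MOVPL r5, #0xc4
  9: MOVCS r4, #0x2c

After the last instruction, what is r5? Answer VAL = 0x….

VAL = 0x94

0: ✓ CMP  NZCV=1000
1: ✓ ADDLT  r1←0x23
2: ✓ MOVVC  r5←0x94
3: ✓ CMP  NZCV=1000
4: ✓ MOVLE  r2←0xbe
5: · MOVCS
6: ✓ SUBMI  r1←0x6c
7: ✓ CMP  NZCV=1000
8: · MOVPL
9: · MOVCS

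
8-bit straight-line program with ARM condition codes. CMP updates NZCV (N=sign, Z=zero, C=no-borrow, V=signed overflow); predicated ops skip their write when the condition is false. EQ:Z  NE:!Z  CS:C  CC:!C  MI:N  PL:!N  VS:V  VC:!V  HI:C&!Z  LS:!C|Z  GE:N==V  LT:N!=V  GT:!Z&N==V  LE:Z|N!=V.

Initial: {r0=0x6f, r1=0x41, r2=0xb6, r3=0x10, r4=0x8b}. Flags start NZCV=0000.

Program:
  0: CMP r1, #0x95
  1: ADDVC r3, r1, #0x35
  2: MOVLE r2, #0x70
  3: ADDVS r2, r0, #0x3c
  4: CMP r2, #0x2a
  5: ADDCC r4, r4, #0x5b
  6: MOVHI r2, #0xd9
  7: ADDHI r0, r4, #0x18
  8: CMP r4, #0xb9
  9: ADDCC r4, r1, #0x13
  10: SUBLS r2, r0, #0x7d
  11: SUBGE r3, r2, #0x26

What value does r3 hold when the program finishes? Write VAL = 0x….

VAL = 0x10

0: ✓ CMP  NZCV=1001
1: · ADDVC
2: · MOVLE
3: ✓ ADDVS  r2←0xab
4: ✓ CMP  NZCV=1010
5: · ADDCC
6: ✓ MOVHI  r2←0xd9
7: ✓ ADDHI  r0←0xa3
8: ✓ CMP  NZCV=1000
9: ✓ ADDCC  r4←0x54
10: ✓ SUBLS  r2←0x26
11: · SUBGE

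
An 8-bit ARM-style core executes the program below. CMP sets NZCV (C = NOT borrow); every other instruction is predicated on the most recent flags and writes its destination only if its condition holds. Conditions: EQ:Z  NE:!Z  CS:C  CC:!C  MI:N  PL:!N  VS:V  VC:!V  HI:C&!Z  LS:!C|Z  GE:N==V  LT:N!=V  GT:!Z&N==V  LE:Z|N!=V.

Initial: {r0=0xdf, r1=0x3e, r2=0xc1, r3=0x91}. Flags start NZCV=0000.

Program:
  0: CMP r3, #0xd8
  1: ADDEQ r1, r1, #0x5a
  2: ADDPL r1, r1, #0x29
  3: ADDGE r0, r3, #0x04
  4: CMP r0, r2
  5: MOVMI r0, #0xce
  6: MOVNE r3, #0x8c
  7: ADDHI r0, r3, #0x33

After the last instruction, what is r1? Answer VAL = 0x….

0: ✓ CMP  NZCV=1000
1: · ADDEQ
2: · ADDPL
3: · ADDGE
4: ✓ CMP  NZCV=0010
5: · MOVMI
6: ✓ MOVNE  r3←0x8c
7: ✓ ADDHI  r0←0xbf

VAL = 0x3e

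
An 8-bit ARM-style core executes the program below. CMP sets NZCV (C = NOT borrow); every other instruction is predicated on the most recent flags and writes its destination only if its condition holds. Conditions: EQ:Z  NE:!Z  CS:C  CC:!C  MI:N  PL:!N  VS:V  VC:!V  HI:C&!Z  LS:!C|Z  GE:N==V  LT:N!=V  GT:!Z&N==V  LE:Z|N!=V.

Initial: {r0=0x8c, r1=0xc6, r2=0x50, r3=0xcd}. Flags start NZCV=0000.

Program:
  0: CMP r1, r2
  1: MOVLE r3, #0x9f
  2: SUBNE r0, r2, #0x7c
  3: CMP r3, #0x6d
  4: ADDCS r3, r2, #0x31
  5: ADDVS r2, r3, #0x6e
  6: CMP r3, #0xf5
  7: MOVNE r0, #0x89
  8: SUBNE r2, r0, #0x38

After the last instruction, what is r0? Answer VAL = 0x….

VAL = 0x89

0: ✓ CMP  NZCV=0011
1: ✓ MOVLE  r3←0x9f
2: ✓ SUBNE  r0←0xd4
3: ✓ CMP  NZCV=0011
4: ✓ ADDCS  r3←0x81
5: ✓ ADDVS  r2←0xef
6: ✓ CMP  NZCV=1000
7: ✓ MOVNE  r0←0x89
8: ✓ SUBNE  r2←0x51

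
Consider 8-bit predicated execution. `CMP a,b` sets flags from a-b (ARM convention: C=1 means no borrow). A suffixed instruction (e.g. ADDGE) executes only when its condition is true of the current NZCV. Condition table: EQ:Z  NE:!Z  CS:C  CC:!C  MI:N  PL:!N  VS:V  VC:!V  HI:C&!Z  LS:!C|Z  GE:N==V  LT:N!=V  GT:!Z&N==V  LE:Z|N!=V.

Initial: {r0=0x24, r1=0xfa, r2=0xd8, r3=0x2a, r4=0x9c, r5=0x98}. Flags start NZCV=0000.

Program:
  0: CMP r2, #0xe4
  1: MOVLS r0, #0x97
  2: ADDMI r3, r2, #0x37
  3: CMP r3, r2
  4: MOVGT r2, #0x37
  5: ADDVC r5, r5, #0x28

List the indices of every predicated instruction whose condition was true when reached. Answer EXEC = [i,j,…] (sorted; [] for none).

EXEC = [1,2,4,5]

[0] flags=1000 → (cmp)
[1] flags=1000 LS?T → r0=0x97
[2] flags=1000 MI?T → r3=0x0f
[3] flags=0000 → (cmp)
[4] flags=0000 GT?T → r2=0x37
[5] flags=0000 VC?T → r5=0xc0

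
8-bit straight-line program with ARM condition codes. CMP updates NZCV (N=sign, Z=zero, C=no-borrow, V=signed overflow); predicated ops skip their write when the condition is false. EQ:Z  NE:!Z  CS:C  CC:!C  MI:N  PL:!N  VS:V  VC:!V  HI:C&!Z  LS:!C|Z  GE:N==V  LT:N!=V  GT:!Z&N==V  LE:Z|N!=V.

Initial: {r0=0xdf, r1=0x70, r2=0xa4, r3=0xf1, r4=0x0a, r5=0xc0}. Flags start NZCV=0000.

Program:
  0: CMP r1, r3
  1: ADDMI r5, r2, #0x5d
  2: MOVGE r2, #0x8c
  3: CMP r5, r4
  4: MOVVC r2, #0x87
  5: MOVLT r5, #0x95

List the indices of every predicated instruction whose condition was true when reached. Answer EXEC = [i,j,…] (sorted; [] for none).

0: ✓ CMP  NZCV=0000
1: · ADDMI
2: ✓ MOVGE  r2←0x8c
3: ✓ CMP  NZCV=1010
4: ✓ MOVVC  r2←0x87
5: ✓ MOVLT  r5←0x95

EXEC = [2,4,5]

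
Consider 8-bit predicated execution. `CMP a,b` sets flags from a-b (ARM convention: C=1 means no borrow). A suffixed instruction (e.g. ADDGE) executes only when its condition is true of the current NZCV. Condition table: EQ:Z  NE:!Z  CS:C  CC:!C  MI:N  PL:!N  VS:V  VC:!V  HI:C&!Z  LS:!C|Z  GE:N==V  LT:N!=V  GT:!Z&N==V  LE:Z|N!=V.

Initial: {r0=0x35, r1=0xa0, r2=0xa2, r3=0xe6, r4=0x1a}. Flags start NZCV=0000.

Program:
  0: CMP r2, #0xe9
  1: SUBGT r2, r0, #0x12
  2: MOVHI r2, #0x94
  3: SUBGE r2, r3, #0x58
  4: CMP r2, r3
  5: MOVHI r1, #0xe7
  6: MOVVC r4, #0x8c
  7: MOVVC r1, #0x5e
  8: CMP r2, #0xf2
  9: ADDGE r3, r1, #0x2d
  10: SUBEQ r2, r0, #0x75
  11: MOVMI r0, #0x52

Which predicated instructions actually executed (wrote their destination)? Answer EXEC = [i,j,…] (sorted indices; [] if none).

EXEC = [6,7,11]

[0] flags=1000 → (cmp)
[1] flags=1000 GT?F → skip
[2] flags=1000 HI?F → skip
[3] flags=1000 GE?F → skip
[4] flags=1000 → (cmp)
[5] flags=1000 HI?F → skip
[6] flags=1000 VC?T → r4=0x8c
[7] flags=1000 VC?T → r1=0x5e
[8] flags=1000 → (cmp)
[9] flags=1000 GE?F → skip
[10] flags=1000 EQ?F → skip
[11] flags=1000 MI?T → r0=0x52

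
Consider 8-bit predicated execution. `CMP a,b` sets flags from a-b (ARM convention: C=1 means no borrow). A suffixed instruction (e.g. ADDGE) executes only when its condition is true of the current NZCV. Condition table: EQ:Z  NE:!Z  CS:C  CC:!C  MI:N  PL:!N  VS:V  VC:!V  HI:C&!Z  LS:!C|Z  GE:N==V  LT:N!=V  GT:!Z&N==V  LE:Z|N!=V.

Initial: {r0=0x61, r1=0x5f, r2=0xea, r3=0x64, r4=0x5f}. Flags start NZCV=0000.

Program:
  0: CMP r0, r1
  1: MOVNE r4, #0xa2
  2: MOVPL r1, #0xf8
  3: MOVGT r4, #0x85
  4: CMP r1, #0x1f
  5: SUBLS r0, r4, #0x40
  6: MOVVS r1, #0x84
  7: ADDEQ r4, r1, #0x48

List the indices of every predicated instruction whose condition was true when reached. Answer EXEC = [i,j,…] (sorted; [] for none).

[0] flags=0010 → (cmp)
[1] flags=0010 NE?T → r4=0xa2
[2] flags=0010 PL?T → r1=0xf8
[3] flags=0010 GT?T → r4=0x85
[4] flags=1010 → (cmp)
[5] flags=1010 LS?F → skip
[6] flags=1010 VS?F → skip
[7] flags=1010 EQ?F → skip

EXEC = [1,2,3]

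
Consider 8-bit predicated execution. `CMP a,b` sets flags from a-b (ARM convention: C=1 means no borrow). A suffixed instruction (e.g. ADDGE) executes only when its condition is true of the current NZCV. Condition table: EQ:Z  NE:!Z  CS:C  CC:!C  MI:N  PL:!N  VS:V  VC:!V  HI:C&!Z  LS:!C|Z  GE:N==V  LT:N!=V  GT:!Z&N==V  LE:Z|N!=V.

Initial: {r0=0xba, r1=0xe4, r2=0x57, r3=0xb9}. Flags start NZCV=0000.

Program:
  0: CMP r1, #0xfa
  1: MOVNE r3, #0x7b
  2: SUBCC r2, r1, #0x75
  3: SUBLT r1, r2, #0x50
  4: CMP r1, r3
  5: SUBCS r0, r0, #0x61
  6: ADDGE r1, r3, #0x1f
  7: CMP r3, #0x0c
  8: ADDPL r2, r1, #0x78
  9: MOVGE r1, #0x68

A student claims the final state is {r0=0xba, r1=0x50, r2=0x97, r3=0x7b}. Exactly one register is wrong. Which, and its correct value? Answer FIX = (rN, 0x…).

0: ✓ CMP  NZCV=1000
1: ✓ MOVNE  r3←0x7b
2: ✓ SUBCC  r2←0x6f
3: ✓ SUBLT  r1←0x1f
4: ✓ CMP  NZCV=1000
5: · SUBCS
6: · ADDGE
7: ✓ CMP  NZCV=0010
8: ✓ ADDPL  r2←0x97
9: ✓ MOVGE  r1←0x68

FIX = (r1, 0x68)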